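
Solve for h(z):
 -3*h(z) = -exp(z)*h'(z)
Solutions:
 h(z) = C1*exp(-3*exp(-z))


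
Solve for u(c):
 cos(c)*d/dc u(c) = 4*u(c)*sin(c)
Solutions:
 u(c) = C1/cos(c)^4


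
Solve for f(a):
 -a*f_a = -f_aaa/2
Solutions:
 f(a) = C1 + Integral(C2*airyai(2^(1/3)*a) + C3*airybi(2^(1/3)*a), a)


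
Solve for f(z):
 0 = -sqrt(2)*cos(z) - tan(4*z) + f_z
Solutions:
 f(z) = C1 - log(cos(4*z))/4 + sqrt(2)*sin(z)


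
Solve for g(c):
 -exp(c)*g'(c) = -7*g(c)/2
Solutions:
 g(c) = C1*exp(-7*exp(-c)/2)


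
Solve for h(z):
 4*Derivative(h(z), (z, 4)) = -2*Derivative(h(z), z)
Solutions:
 h(z) = C1 + C4*exp(-2^(2/3)*z/2) + (C2*sin(2^(2/3)*sqrt(3)*z/4) + C3*cos(2^(2/3)*sqrt(3)*z/4))*exp(2^(2/3)*z/4)


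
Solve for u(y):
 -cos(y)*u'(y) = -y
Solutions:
 u(y) = C1 + Integral(y/cos(y), y)


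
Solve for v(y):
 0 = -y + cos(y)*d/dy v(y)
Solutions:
 v(y) = C1 + Integral(y/cos(y), y)


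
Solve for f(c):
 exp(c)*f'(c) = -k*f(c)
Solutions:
 f(c) = C1*exp(k*exp(-c))


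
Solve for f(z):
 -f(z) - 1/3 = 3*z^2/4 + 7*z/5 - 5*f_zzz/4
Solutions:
 f(z) = C3*exp(10^(2/3)*z/5) - 3*z^2/4 - 7*z/5 + (C1*sin(10^(2/3)*sqrt(3)*z/10) + C2*cos(10^(2/3)*sqrt(3)*z/10))*exp(-10^(2/3)*z/10) - 1/3


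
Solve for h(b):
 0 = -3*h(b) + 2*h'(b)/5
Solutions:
 h(b) = C1*exp(15*b/2)


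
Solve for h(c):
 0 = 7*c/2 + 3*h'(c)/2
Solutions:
 h(c) = C1 - 7*c^2/6


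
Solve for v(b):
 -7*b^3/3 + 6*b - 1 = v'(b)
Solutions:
 v(b) = C1 - 7*b^4/12 + 3*b^2 - b


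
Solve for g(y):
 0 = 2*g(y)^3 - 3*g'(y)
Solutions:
 g(y) = -sqrt(6)*sqrt(-1/(C1 + 2*y))/2
 g(y) = sqrt(6)*sqrt(-1/(C1 + 2*y))/2


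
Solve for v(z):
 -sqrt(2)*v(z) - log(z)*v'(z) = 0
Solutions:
 v(z) = C1*exp(-sqrt(2)*li(z))


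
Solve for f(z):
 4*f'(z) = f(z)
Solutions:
 f(z) = C1*exp(z/4)


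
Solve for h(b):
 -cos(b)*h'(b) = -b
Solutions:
 h(b) = C1 + Integral(b/cos(b), b)


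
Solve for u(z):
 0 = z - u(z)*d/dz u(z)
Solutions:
 u(z) = -sqrt(C1 + z^2)
 u(z) = sqrt(C1 + z^2)


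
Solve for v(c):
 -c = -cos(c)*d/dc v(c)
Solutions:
 v(c) = C1 + Integral(c/cos(c), c)


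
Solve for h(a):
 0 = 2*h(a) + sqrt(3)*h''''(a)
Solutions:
 h(a) = (C1*sin(2^(3/4)*3^(7/8)*a/6) + C2*cos(2^(3/4)*3^(7/8)*a/6))*exp(-2^(3/4)*3^(7/8)*a/6) + (C3*sin(2^(3/4)*3^(7/8)*a/6) + C4*cos(2^(3/4)*3^(7/8)*a/6))*exp(2^(3/4)*3^(7/8)*a/6)


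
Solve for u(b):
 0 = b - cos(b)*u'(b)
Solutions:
 u(b) = C1 + Integral(b/cos(b), b)


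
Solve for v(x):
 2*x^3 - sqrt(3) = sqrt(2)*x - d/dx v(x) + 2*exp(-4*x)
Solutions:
 v(x) = C1 - x^4/2 + sqrt(2)*x^2/2 + sqrt(3)*x - exp(-4*x)/2


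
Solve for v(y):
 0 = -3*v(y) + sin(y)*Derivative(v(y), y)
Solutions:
 v(y) = C1*(cos(y) - 1)^(3/2)/(cos(y) + 1)^(3/2)


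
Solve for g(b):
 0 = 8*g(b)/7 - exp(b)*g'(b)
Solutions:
 g(b) = C1*exp(-8*exp(-b)/7)


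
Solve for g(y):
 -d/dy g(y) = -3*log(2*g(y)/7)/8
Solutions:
 -8*Integral(1/(log(_y) - log(7) + log(2)), (_y, g(y)))/3 = C1 - y


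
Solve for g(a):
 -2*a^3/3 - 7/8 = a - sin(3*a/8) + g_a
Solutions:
 g(a) = C1 - a^4/6 - a^2/2 - 7*a/8 - 8*cos(3*a/8)/3


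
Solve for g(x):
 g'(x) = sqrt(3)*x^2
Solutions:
 g(x) = C1 + sqrt(3)*x^3/3


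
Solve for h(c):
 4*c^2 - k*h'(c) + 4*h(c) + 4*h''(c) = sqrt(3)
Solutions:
 h(c) = C1*exp(c*(k - sqrt(k^2 - 64))/8) + C2*exp(c*(k + sqrt(k^2 - 64))/8) - c^2 - c*k/2 - k^2/8 + sqrt(3)/4 + 2


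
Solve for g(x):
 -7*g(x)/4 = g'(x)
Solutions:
 g(x) = C1*exp(-7*x/4)


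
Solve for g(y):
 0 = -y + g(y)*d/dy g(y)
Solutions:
 g(y) = -sqrt(C1 + y^2)
 g(y) = sqrt(C1 + y^2)


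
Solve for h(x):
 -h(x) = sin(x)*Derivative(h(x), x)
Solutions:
 h(x) = C1*sqrt(cos(x) + 1)/sqrt(cos(x) - 1)


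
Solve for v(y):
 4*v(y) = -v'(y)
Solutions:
 v(y) = C1*exp(-4*y)


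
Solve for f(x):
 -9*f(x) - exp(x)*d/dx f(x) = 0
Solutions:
 f(x) = C1*exp(9*exp(-x))


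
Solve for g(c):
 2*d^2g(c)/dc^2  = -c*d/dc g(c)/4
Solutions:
 g(c) = C1 + C2*erf(c/4)


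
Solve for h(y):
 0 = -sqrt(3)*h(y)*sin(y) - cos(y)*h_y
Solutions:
 h(y) = C1*cos(y)^(sqrt(3))


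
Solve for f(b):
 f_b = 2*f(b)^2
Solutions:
 f(b) = -1/(C1 + 2*b)


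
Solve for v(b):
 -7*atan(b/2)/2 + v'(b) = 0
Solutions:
 v(b) = C1 + 7*b*atan(b/2)/2 - 7*log(b^2 + 4)/2


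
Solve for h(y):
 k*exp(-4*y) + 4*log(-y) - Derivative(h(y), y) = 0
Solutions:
 h(y) = C1 - k*exp(-4*y)/4 + 4*y*log(-y) - 4*y


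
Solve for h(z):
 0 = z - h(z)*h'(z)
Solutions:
 h(z) = -sqrt(C1 + z^2)
 h(z) = sqrt(C1 + z^2)


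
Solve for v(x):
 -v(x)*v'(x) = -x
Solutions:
 v(x) = -sqrt(C1 + x^2)
 v(x) = sqrt(C1 + x^2)


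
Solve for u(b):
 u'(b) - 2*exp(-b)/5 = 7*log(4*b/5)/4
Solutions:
 u(b) = C1 + 7*b*log(b)/4 + 7*b*(-log(5) - 1 + 2*log(2))/4 - 2*exp(-b)/5


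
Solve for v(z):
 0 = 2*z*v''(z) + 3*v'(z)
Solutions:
 v(z) = C1 + C2/sqrt(z)


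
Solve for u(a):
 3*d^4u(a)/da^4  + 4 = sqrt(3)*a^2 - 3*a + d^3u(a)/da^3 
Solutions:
 u(a) = C1 + C2*a + C3*a^2 + C4*exp(a/3) - sqrt(3)*a^5/60 + a^4*(1 - 2*sqrt(3))/8 + a^3*(13/6 - 3*sqrt(3))


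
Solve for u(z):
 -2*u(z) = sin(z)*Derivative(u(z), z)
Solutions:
 u(z) = C1*(cos(z) + 1)/(cos(z) - 1)


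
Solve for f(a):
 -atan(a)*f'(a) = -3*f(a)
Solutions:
 f(a) = C1*exp(3*Integral(1/atan(a), a))


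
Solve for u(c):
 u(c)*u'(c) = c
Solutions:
 u(c) = -sqrt(C1 + c^2)
 u(c) = sqrt(C1 + c^2)


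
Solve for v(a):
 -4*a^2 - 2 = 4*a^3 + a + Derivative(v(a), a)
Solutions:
 v(a) = C1 - a^4 - 4*a^3/3 - a^2/2 - 2*a


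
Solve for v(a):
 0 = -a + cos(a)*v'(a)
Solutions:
 v(a) = C1 + Integral(a/cos(a), a)


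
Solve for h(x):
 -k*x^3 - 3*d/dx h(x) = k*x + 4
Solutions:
 h(x) = C1 - k*x^4/12 - k*x^2/6 - 4*x/3


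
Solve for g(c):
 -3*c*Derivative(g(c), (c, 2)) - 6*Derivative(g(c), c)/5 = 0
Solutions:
 g(c) = C1 + C2*c^(3/5)


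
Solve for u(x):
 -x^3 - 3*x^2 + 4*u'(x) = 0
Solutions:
 u(x) = C1 + x^4/16 + x^3/4


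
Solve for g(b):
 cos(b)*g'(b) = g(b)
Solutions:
 g(b) = C1*sqrt(sin(b) + 1)/sqrt(sin(b) - 1)


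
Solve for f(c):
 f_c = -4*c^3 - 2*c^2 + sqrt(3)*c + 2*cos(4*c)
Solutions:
 f(c) = C1 - c^4 - 2*c^3/3 + sqrt(3)*c^2/2 + sin(4*c)/2


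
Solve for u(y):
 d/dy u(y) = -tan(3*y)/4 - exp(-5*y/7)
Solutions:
 u(y) = C1 - log(tan(3*y)^2 + 1)/24 + 7*exp(-5*y/7)/5


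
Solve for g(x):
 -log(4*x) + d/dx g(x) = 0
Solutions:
 g(x) = C1 + x*log(x) - x + x*log(4)


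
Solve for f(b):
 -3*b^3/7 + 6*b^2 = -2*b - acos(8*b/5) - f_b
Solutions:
 f(b) = C1 + 3*b^4/28 - 2*b^3 - b^2 - b*acos(8*b/5) + sqrt(25 - 64*b^2)/8


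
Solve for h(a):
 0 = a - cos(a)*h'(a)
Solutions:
 h(a) = C1 + Integral(a/cos(a), a)


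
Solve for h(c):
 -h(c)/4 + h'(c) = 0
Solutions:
 h(c) = C1*exp(c/4)


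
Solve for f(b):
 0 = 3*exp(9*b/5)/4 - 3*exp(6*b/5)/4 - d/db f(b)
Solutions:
 f(b) = C1 + 5*exp(9*b/5)/12 - 5*exp(6*b/5)/8


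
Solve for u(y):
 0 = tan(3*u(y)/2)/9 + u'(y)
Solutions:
 u(y) = -2*asin(C1*exp(-y/6))/3 + 2*pi/3
 u(y) = 2*asin(C1*exp(-y/6))/3


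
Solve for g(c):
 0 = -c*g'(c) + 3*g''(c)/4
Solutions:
 g(c) = C1 + C2*erfi(sqrt(6)*c/3)


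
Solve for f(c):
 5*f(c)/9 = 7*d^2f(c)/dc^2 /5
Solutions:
 f(c) = C1*exp(-5*sqrt(7)*c/21) + C2*exp(5*sqrt(7)*c/21)


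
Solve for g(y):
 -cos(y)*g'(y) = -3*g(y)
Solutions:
 g(y) = C1*(sin(y) + 1)^(3/2)/(sin(y) - 1)^(3/2)


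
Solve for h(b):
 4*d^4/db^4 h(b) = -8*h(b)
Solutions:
 h(b) = (C1*sin(2^(3/4)*b/2) + C2*cos(2^(3/4)*b/2))*exp(-2^(3/4)*b/2) + (C3*sin(2^(3/4)*b/2) + C4*cos(2^(3/4)*b/2))*exp(2^(3/4)*b/2)


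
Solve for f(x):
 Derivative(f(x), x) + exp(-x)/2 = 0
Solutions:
 f(x) = C1 + exp(-x)/2


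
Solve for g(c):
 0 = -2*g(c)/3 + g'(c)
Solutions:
 g(c) = C1*exp(2*c/3)


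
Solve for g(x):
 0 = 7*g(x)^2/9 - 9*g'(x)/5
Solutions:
 g(x) = -81/(C1 + 35*x)


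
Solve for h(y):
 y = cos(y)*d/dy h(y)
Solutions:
 h(y) = C1 + Integral(y/cos(y), y)


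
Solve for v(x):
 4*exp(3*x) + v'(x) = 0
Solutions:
 v(x) = C1 - 4*exp(3*x)/3


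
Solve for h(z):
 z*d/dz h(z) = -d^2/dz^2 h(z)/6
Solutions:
 h(z) = C1 + C2*erf(sqrt(3)*z)


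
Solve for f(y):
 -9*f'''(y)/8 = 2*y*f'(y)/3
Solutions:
 f(y) = C1 + Integral(C2*airyai(-2*2^(1/3)*y/3) + C3*airybi(-2*2^(1/3)*y/3), y)


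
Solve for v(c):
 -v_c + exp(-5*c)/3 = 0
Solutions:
 v(c) = C1 - exp(-5*c)/15


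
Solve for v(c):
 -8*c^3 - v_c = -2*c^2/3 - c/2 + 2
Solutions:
 v(c) = C1 - 2*c^4 + 2*c^3/9 + c^2/4 - 2*c


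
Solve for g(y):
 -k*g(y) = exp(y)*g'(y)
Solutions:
 g(y) = C1*exp(k*exp(-y))


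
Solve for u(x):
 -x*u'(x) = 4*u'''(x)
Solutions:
 u(x) = C1 + Integral(C2*airyai(-2^(1/3)*x/2) + C3*airybi(-2^(1/3)*x/2), x)


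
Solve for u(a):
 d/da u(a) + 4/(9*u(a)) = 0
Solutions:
 u(a) = -sqrt(C1 - 8*a)/3
 u(a) = sqrt(C1 - 8*a)/3


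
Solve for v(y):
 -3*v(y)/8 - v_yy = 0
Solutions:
 v(y) = C1*sin(sqrt(6)*y/4) + C2*cos(sqrt(6)*y/4)


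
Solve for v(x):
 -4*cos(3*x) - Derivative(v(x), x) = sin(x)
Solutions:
 v(x) = C1 - 4*sin(3*x)/3 + cos(x)


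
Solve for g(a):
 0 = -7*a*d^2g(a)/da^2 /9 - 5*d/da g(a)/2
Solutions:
 g(a) = C1 + C2/a^(31/14)


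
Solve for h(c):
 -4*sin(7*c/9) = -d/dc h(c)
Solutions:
 h(c) = C1 - 36*cos(7*c/9)/7


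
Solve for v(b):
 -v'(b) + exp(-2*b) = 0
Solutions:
 v(b) = C1 - exp(-2*b)/2


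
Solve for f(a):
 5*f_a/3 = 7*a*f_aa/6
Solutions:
 f(a) = C1 + C2*a^(17/7)


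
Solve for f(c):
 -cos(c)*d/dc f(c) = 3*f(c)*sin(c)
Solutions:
 f(c) = C1*cos(c)^3


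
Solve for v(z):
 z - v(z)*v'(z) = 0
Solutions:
 v(z) = -sqrt(C1 + z^2)
 v(z) = sqrt(C1 + z^2)


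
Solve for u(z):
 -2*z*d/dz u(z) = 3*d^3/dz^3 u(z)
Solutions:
 u(z) = C1 + Integral(C2*airyai(-2^(1/3)*3^(2/3)*z/3) + C3*airybi(-2^(1/3)*3^(2/3)*z/3), z)


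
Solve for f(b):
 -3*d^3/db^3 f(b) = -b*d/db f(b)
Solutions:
 f(b) = C1 + Integral(C2*airyai(3^(2/3)*b/3) + C3*airybi(3^(2/3)*b/3), b)


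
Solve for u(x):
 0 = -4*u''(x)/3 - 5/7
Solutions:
 u(x) = C1 + C2*x - 15*x^2/56


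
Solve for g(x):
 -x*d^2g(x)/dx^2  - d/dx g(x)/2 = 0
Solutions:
 g(x) = C1 + C2*sqrt(x)


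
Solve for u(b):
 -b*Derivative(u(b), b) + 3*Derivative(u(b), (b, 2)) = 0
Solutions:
 u(b) = C1 + C2*erfi(sqrt(6)*b/6)


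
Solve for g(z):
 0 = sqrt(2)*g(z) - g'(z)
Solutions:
 g(z) = C1*exp(sqrt(2)*z)


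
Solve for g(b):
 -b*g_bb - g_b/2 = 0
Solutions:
 g(b) = C1 + C2*sqrt(b)


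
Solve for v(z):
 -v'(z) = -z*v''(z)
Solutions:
 v(z) = C1 + C2*z^2


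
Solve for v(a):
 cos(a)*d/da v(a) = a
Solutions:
 v(a) = C1 + Integral(a/cos(a), a)


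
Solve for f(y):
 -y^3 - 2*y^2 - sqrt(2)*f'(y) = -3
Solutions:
 f(y) = C1 - sqrt(2)*y^4/8 - sqrt(2)*y^3/3 + 3*sqrt(2)*y/2


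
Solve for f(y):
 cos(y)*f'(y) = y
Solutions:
 f(y) = C1 + Integral(y/cos(y), y)


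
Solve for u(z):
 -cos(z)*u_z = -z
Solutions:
 u(z) = C1 + Integral(z/cos(z), z)


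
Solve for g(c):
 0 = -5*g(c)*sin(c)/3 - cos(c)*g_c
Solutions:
 g(c) = C1*cos(c)^(5/3)


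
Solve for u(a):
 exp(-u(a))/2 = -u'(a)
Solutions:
 u(a) = log(C1 - a/2)


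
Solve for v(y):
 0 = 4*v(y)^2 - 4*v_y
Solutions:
 v(y) = -1/(C1 + y)


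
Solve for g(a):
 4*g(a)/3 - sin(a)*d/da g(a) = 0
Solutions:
 g(a) = C1*(cos(a) - 1)^(2/3)/(cos(a) + 1)^(2/3)


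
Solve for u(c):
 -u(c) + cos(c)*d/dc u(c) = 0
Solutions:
 u(c) = C1*sqrt(sin(c) + 1)/sqrt(sin(c) - 1)


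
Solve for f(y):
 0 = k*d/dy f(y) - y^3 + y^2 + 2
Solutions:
 f(y) = C1 + y^4/(4*k) - y^3/(3*k) - 2*y/k


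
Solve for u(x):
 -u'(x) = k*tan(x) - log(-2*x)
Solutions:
 u(x) = C1 + k*log(cos(x)) + x*log(-x) - x + x*log(2)


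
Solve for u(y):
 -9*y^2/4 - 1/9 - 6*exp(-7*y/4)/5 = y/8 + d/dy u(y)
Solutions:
 u(y) = C1 - 3*y^3/4 - y^2/16 - y/9 + 24*exp(-7*y/4)/35


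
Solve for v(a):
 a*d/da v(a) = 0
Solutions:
 v(a) = C1


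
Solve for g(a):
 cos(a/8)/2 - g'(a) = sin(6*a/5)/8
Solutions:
 g(a) = C1 + 4*sin(a/8) + 5*cos(6*a/5)/48


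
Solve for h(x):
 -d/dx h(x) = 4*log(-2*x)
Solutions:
 h(x) = C1 - 4*x*log(-x) + 4*x*(1 - log(2))


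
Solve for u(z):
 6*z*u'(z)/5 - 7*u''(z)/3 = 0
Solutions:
 u(z) = C1 + C2*erfi(3*sqrt(35)*z/35)


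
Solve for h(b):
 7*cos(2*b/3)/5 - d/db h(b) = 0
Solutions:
 h(b) = C1 + 21*sin(2*b/3)/10


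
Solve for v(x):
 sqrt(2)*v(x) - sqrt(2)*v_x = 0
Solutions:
 v(x) = C1*exp(x)


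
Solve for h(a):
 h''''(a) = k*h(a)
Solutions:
 h(a) = C1*exp(-a*k^(1/4)) + C2*exp(a*k^(1/4)) + C3*exp(-I*a*k^(1/4)) + C4*exp(I*a*k^(1/4))


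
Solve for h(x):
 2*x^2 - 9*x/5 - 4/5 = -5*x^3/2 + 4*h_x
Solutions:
 h(x) = C1 + 5*x^4/32 + x^3/6 - 9*x^2/40 - x/5


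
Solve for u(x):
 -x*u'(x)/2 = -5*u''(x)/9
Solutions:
 u(x) = C1 + C2*erfi(3*sqrt(5)*x/10)


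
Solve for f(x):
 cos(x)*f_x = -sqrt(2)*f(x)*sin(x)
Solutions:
 f(x) = C1*cos(x)^(sqrt(2))


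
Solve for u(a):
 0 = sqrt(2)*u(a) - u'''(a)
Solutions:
 u(a) = C3*exp(2^(1/6)*a) + (C1*sin(2^(1/6)*sqrt(3)*a/2) + C2*cos(2^(1/6)*sqrt(3)*a/2))*exp(-2^(1/6)*a/2)


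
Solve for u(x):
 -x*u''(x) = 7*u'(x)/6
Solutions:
 u(x) = C1 + C2/x^(1/6)


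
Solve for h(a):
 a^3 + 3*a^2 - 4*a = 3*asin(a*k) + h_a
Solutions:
 h(a) = C1 + a^4/4 + a^3 - 2*a^2 - 3*Piecewise((a*asin(a*k) + sqrt(-a^2*k^2 + 1)/k, Ne(k, 0)), (0, True))


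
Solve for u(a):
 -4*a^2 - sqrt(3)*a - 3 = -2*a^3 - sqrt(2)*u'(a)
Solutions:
 u(a) = C1 - sqrt(2)*a^4/4 + 2*sqrt(2)*a^3/3 + sqrt(6)*a^2/4 + 3*sqrt(2)*a/2


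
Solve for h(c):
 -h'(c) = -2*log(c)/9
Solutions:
 h(c) = C1 + 2*c*log(c)/9 - 2*c/9


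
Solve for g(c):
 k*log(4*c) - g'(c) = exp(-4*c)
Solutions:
 g(c) = C1 + c*k*log(c) + c*k*(-1 + 2*log(2)) + exp(-4*c)/4


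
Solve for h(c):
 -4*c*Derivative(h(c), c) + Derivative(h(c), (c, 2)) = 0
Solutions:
 h(c) = C1 + C2*erfi(sqrt(2)*c)


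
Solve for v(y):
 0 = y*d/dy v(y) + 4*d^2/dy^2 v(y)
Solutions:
 v(y) = C1 + C2*erf(sqrt(2)*y/4)


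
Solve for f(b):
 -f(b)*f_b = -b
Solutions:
 f(b) = -sqrt(C1 + b^2)
 f(b) = sqrt(C1 + b^2)


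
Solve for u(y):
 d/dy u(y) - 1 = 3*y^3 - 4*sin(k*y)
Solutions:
 u(y) = C1 + 3*y^4/4 + y + 4*cos(k*y)/k


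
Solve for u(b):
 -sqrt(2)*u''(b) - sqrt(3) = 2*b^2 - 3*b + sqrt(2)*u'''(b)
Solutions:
 u(b) = C1 + C2*b + C3*exp(-b) - sqrt(2)*b^4/12 + 7*sqrt(2)*b^3/12 + b^2*(-7*sqrt(2) - sqrt(6))/4


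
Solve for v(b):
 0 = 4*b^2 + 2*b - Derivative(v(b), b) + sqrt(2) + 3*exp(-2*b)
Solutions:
 v(b) = C1 + 4*b^3/3 + b^2 + sqrt(2)*b - 3*exp(-2*b)/2


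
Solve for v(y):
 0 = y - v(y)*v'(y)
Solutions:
 v(y) = -sqrt(C1 + y^2)
 v(y) = sqrt(C1 + y^2)


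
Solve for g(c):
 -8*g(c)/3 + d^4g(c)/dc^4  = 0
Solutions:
 g(c) = C1*exp(-6^(3/4)*c/3) + C2*exp(6^(3/4)*c/3) + C3*sin(6^(3/4)*c/3) + C4*cos(6^(3/4)*c/3)


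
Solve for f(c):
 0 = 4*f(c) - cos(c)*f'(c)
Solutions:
 f(c) = C1*(sin(c)^2 + 2*sin(c) + 1)/(sin(c)^2 - 2*sin(c) + 1)


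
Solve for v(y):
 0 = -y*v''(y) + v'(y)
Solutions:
 v(y) = C1 + C2*y^2


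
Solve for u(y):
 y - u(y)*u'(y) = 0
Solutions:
 u(y) = -sqrt(C1 + y^2)
 u(y) = sqrt(C1 + y^2)


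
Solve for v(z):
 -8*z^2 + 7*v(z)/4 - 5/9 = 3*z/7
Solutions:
 v(z) = 32*z^2/7 + 12*z/49 + 20/63


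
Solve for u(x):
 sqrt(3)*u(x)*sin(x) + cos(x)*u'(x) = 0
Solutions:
 u(x) = C1*cos(x)^(sqrt(3))


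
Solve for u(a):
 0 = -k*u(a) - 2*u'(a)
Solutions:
 u(a) = C1*exp(-a*k/2)


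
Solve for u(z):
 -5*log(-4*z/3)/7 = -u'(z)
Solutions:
 u(z) = C1 + 5*z*log(-z)/7 + 5*z*(-log(3) - 1 + 2*log(2))/7


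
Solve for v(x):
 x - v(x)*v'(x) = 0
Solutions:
 v(x) = -sqrt(C1 + x^2)
 v(x) = sqrt(C1 + x^2)


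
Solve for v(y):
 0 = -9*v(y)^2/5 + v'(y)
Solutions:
 v(y) = -5/(C1 + 9*y)


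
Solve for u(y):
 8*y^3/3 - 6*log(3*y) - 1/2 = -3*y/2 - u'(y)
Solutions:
 u(y) = C1 - 2*y^4/3 - 3*y^2/4 + 6*y*log(y) - 11*y/2 + 6*y*log(3)


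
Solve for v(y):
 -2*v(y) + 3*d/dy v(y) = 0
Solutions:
 v(y) = C1*exp(2*y/3)


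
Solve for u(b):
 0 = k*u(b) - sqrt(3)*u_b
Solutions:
 u(b) = C1*exp(sqrt(3)*b*k/3)


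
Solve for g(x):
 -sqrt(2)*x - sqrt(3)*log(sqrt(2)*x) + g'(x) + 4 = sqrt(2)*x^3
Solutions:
 g(x) = C1 + sqrt(2)*x^4/4 + sqrt(2)*x^2/2 + sqrt(3)*x*log(x) - 4*x - sqrt(3)*x + sqrt(3)*x*log(2)/2


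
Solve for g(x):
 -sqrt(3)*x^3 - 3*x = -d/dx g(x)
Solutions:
 g(x) = C1 + sqrt(3)*x^4/4 + 3*x^2/2


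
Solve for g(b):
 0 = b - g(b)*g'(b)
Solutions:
 g(b) = -sqrt(C1 + b^2)
 g(b) = sqrt(C1 + b^2)


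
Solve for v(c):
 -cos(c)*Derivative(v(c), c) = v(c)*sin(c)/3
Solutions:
 v(c) = C1*cos(c)^(1/3)


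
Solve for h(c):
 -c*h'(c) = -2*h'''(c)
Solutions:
 h(c) = C1 + Integral(C2*airyai(2^(2/3)*c/2) + C3*airybi(2^(2/3)*c/2), c)


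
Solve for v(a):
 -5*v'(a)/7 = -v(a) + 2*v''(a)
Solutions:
 v(a) = C1*exp(a*(-5 + sqrt(417))/28) + C2*exp(-a*(5 + sqrt(417))/28)


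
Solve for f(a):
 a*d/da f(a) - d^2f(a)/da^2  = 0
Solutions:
 f(a) = C1 + C2*erfi(sqrt(2)*a/2)


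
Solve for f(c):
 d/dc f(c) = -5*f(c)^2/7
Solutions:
 f(c) = 7/(C1 + 5*c)


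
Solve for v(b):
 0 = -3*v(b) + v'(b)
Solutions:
 v(b) = C1*exp(3*b)


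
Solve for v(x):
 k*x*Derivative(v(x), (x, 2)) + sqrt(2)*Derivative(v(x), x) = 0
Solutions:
 v(x) = C1 + x^(((re(k) - sqrt(2))*re(k) + im(k)^2)/(re(k)^2 + im(k)^2))*(C2*sin(sqrt(2)*log(x)*Abs(im(k))/(re(k)^2 + im(k)^2)) + C3*cos(sqrt(2)*log(x)*im(k)/(re(k)^2 + im(k)^2)))


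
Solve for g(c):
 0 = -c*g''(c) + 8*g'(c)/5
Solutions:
 g(c) = C1 + C2*c^(13/5)


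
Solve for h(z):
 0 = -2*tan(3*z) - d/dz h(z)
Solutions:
 h(z) = C1 + 2*log(cos(3*z))/3


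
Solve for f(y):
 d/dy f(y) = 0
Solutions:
 f(y) = C1


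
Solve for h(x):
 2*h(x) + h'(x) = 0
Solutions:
 h(x) = C1*exp(-2*x)


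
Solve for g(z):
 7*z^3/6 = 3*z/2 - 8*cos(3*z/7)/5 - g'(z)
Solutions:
 g(z) = C1 - 7*z^4/24 + 3*z^2/4 - 56*sin(3*z/7)/15


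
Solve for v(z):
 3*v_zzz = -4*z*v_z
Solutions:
 v(z) = C1 + Integral(C2*airyai(-6^(2/3)*z/3) + C3*airybi(-6^(2/3)*z/3), z)


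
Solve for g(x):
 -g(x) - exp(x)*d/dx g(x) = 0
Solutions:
 g(x) = C1*exp(exp(-x))


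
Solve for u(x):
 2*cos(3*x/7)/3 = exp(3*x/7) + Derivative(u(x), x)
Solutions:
 u(x) = C1 - 7*exp(3*x/7)/3 + 14*sin(3*x/7)/9


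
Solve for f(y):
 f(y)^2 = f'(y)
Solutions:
 f(y) = -1/(C1 + y)


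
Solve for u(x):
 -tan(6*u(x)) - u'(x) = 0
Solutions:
 u(x) = -asin(C1*exp(-6*x))/6 + pi/6
 u(x) = asin(C1*exp(-6*x))/6


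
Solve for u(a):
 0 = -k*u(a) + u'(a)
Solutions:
 u(a) = C1*exp(a*k)


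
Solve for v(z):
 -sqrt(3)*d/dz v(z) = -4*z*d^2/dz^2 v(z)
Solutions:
 v(z) = C1 + C2*z^(sqrt(3)/4 + 1)


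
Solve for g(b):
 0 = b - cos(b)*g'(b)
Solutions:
 g(b) = C1 + Integral(b/cos(b), b)


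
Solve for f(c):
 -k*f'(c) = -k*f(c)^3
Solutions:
 f(c) = -sqrt(2)*sqrt(-1/(C1 + c))/2
 f(c) = sqrt(2)*sqrt(-1/(C1 + c))/2


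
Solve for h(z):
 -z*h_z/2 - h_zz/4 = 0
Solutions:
 h(z) = C1 + C2*erf(z)


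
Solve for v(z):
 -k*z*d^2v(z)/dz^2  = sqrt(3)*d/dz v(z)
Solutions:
 v(z) = C1 + z^(((re(k) - sqrt(3))*re(k) + im(k)^2)/(re(k)^2 + im(k)^2))*(C2*sin(sqrt(3)*log(z)*Abs(im(k))/(re(k)^2 + im(k)^2)) + C3*cos(sqrt(3)*log(z)*im(k)/(re(k)^2 + im(k)^2)))


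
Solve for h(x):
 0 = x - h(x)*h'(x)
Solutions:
 h(x) = -sqrt(C1 + x^2)
 h(x) = sqrt(C1 + x^2)


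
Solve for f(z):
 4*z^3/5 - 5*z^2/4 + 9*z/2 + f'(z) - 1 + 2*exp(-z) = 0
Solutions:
 f(z) = C1 - z^4/5 + 5*z^3/12 - 9*z^2/4 + z + 2*exp(-z)


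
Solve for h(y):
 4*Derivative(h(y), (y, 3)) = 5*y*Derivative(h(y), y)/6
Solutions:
 h(y) = C1 + Integral(C2*airyai(3^(2/3)*5^(1/3)*y/6) + C3*airybi(3^(2/3)*5^(1/3)*y/6), y)


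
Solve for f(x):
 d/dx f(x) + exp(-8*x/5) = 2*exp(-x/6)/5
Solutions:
 f(x) = C1 + 5*exp(-8*x/5)/8 - 12*exp(-x/6)/5


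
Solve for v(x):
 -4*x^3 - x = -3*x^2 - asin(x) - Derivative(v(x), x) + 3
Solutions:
 v(x) = C1 + x^4 - x^3 + x^2/2 - x*asin(x) + 3*x - sqrt(1 - x^2)


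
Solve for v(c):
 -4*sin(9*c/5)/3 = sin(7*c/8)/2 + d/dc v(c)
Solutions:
 v(c) = C1 + 4*cos(7*c/8)/7 + 20*cos(9*c/5)/27


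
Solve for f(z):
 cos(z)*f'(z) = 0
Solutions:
 f(z) = C1


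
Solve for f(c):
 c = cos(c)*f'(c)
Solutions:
 f(c) = C1 + Integral(c/cos(c), c)


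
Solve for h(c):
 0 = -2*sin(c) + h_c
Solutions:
 h(c) = C1 - 2*cos(c)


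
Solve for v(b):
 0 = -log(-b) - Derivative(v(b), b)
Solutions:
 v(b) = C1 - b*log(-b) + b


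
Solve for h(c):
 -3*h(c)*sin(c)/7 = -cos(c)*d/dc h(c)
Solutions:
 h(c) = C1/cos(c)^(3/7)


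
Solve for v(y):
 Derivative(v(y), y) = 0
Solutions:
 v(y) = C1


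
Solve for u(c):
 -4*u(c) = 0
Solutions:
 u(c) = 0


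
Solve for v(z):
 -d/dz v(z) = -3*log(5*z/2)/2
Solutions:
 v(z) = C1 + 3*z*log(z)/2 - 3*z/2 - 3*z*log(2)/2 + 3*z*log(5)/2


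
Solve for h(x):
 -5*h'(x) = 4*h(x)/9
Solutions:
 h(x) = C1*exp(-4*x/45)


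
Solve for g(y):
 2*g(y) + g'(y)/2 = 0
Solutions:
 g(y) = C1*exp(-4*y)


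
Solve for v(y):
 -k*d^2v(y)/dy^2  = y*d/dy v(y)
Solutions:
 v(y) = C1 + C2*sqrt(k)*erf(sqrt(2)*y*sqrt(1/k)/2)


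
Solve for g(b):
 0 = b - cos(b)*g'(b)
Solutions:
 g(b) = C1 + Integral(b/cos(b), b)


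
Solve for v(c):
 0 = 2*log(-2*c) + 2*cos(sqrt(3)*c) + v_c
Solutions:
 v(c) = C1 - 2*c*log(-c) - 2*c*log(2) + 2*c - 2*sqrt(3)*sin(sqrt(3)*c)/3


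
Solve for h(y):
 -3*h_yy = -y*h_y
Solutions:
 h(y) = C1 + C2*erfi(sqrt(6)*y/6)


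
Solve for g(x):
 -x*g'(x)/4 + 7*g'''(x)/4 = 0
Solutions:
 g(x) = C1 + Integral(C2*airyai(7^(2/3)*x/7) + C3*airybi(7^(2/3)*x/7), x)


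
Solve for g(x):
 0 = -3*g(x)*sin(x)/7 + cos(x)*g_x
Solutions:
 g(x) = C1/cos(x)^(3/7)


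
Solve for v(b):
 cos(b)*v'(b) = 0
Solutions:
 v(b) = C1


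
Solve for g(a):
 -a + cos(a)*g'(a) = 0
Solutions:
 g(a) = C1 + Integral(a/cos(a), a)


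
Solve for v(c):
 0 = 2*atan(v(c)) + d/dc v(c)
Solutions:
 Integral(1/atan(_y), (_y, v(c))) = C1 - 2*c


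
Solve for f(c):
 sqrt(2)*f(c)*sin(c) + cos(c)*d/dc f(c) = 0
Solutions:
 f(c) = C1*cos(c)^(sqrt(2))


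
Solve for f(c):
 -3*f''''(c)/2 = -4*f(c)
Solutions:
 f(c) = C1*exp(-6^(3/4)*c/3) + C2*exp(6^(3/4)*c/3) + C3*sin(6^(3/4)*c/3) + C4*cos(6^(3/4)*c/3)


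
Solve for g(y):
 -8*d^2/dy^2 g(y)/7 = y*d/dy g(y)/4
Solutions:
 g(y) = C1 + C2*erf(sqrt(7)*y/8)


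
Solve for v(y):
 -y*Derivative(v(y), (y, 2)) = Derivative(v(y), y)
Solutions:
 v(y) = C1 + C2*log(y)


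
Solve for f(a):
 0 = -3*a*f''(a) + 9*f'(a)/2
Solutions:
 f(a) = C1 + C2*a^(5/2)


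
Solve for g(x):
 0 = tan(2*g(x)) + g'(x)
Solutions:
 g(x) = -asin(C1*exp(-2*x))/2 + pi/2
 g(x) = asin(C1*exp(-2*x))/2


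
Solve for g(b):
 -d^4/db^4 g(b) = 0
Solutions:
 g(b) = C1 + C2*b + C3*b^2 + C4*b^3


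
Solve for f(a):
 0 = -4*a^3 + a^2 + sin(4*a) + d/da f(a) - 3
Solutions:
 f(a) = C1 + a^4 - a^3/3 + 3*a + cos(4*a)/4


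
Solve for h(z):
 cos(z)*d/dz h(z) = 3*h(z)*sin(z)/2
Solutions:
 h(z) = C1/cos(z)^(3/2)


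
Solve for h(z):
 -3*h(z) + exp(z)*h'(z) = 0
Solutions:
 h(z) = C1*exp(-3*exp(-z))


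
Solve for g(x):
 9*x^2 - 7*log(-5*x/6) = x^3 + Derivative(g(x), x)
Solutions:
 g(x) = C1 - x^4/4 + 3*x^3 - 7*x*log(-x) + 7*x*(-log(5) + 1 + log(6))


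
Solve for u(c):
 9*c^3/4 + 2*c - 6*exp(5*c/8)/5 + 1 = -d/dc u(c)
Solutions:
 u(c) = C1 - 9*c^4/16 - c^2 - c + 48*exp(5*c/8)/25


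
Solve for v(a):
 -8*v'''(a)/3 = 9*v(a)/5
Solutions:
 v(a) = C3*exp(-3*5^(2/3)*a/10) + (C1*sin(3*sqrt(3)*5^(2/3)*a/20) + C2*cos(3*sqrt(3)*5^(2/3)*a/20))*exp(3*5^(2/3)*a/20)


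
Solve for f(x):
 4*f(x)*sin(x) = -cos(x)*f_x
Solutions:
 f(x) = C1*cos(x)^4


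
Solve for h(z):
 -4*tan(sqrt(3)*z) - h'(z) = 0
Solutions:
 h(z) = C1 + 4*sqrt(3)*log(cos(sqrt(3)*z))/3


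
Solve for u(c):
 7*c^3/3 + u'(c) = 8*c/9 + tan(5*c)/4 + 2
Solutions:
 u(c) = C1 - 7*c^4/12 + 4*c^2/9 + 2*c - log(cos(5*c))/20


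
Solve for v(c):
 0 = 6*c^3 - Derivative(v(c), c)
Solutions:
 v(c) = C1 + 3*c^4/2


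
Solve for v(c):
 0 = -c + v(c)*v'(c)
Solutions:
 v(c) = -sqrt(C1 + c^2)
 v(c) = sqrt(C1 + c^2)


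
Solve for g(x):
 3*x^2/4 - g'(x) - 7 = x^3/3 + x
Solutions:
 g(x) = C1 - x^4/12 + x^3/4 - x^2/2 - 7*x


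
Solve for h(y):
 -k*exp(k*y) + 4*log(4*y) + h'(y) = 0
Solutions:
 h(y) = C1 - 4*y*log(y) + 4*y*(1 - 2*log(2)) + exp(k*y)


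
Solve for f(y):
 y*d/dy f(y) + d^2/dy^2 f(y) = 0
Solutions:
 f(y) = C1 + C2*erf(sqrt(2)*y/2)


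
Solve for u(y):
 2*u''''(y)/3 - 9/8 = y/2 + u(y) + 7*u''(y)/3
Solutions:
 u(y) = C1*exp(-y*sqrt(7 + sqrt(73))/2) + C2*exp(y*sqrt(7 + sqrt(73))/2) + C3*sin(y*sqrt(-7 + sqrt(73))/2) + C4*cos(y*sqrt(-7 + sqrt(73))/2) - y/2 - 9/8


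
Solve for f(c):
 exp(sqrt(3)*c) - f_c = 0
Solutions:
 f(c) = C1 + sqrt(3)*exp(sqrt(3)*c)/3


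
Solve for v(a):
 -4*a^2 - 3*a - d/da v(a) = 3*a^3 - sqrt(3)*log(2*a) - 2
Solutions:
 v(a) = C1 - 3*a^4/4 - 4*a^3/3 - 3*a^2/2 + sqrt(3)*a*log(a) - sqrt(3)*a + sqrt(3)*a*log(2) + 2*a


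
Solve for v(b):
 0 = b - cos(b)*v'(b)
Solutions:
 v(b) = C1 + Integral(b/cos(b), b)


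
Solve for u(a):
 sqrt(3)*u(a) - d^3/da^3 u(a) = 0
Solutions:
 u(a) = C3*exp(3^(1/6)*a) + (C1*sin(3^(2/3)*a/2) + C2*cos(3^(2/3)*a/2))*exp(-3^(1/6)*a/2)


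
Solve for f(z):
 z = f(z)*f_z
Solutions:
 f(z) = -sqrt(C1 + z^2)
 f(z) = sqrt(C1 + z^2)


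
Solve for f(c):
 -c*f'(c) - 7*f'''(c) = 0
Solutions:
 f(c) = C1 + Integral(C2*airyai(-7^(2/3)*c/7) + C3*airybi(-7^(2/3)*c/7), c)


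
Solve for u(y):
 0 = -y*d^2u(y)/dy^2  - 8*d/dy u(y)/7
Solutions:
 u(y) = C1 + C2/y^(1/7)


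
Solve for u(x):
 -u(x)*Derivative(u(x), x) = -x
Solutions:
 u(x) = -sqrt(C1 + x^2)
 u(x) = sqrt(C1 + x^2)


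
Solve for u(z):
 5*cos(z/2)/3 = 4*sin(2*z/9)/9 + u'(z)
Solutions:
 u(z) = C1 + 10*sin(z/2)/3 + 2*cos(2*z/9)


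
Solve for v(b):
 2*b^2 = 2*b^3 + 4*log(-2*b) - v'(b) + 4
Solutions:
 v(b) = C1 + b^4/2 - 2*b^3/3 + 4*b*log(-b) + 4*b*log(2)


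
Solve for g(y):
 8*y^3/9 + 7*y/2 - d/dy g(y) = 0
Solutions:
 g(y) = C1 + 2*y^4/9 + 7*y^2/4


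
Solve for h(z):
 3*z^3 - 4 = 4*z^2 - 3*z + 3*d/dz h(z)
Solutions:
 h(z) = C1 + z^4/4 - 4*z^3/9 + z^2/2 - 4*z/3


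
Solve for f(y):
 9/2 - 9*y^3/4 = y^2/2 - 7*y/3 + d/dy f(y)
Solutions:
 f(y) = C1 - 9*y^4/16 - y^3/6 + 7*y^2/6 + 9*y/2


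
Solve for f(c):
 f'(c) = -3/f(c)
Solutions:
 f(c) = -sqrt(C1 - 6*c)
 f(c) = sqrt(C1 - 6*c)


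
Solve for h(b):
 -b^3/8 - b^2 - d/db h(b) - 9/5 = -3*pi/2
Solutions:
 h(b) = C1 - b^4/32 - b^3/3 - 9*b/5 + 3*pi*b/2


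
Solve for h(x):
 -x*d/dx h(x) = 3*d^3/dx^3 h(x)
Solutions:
 h(x) = C1 + Integral(C2*airyai(-3^(2/3)*x/3) + C3*airybi(-3^(2/3)*x/3), x)


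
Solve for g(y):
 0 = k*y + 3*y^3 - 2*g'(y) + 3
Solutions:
 g(y) = C1 + k*y^2/4 + 3*y^4/8 + 3*y/2


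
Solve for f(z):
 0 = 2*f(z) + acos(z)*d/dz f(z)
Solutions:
 f(z) = C1*exp(-2*Integral(1/acos(z), z))


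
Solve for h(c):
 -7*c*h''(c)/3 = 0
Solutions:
 h(c) = C1 + C2*c


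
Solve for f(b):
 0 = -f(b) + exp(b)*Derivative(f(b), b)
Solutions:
 f(b) = C1*exp(-exp(-b))


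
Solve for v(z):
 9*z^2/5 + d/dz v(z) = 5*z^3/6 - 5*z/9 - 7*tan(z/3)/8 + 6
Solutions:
 v(z) = C1 + 5*z^4/24 - 3*z^3/5 - 5*z^2/18 + 6*z + 21*log(cos(z/3))/8


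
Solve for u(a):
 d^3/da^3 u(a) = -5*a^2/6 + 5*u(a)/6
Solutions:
 u(a) = C3*exp(5^(1/3)*6^(2/3)*a/6) + a^2 + (C1*sin(2^(2/3)*3^(1/6)*5^(1/3)*a/4) + C2*cos(2^(2/3)*3^(1/6)*5^(1/3)*a/4))*exp(-5^(1/3)*6^(2/3)*a/12)


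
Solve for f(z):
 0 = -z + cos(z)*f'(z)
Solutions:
 f(z) = C1 + Integral(z/cos(z), z)


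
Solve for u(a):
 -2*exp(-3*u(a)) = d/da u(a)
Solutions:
 u(a) = log(C1 - 6*a)/3
 u(a) = log((-3^(1/3) - 3^(5/6)*I)*(C1 - 2*a)^(1/3)/2)
 u(a) = log((-3^(1/3) + 3^(5/6)*I)*(C1 - 2*a)^(1/3)/2)


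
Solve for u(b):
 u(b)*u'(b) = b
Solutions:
 u(b) = -sqrt(C1 + b^2)
 u(b) = sqrt(C1 + b^2)


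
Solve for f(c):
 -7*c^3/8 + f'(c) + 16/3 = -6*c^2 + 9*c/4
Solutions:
 f(c) = C1 + 7*c^4/32 - 2*c^3 + 9*c^2/8 - 16*c/3


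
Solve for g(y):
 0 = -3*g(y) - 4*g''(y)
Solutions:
 g(y) = C1*sin(sqrt(3)*y/2) + C2*cos(sqrt(3)*y/2)


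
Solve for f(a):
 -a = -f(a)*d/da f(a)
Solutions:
 f(a) = -sqrt(C1 + a^2)
 f(a) = sqrt(C1 + a^2)


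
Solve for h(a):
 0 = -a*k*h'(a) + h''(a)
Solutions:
 h(a) = Piecewise((-sqrt(2)*sqrt(pi)*C1*erf(sqrt(2)*a*sqrt(-k)/2)/(2*sqrt(-k)) - C2, (k > 0) | (k < 0)), (-C1*a - C2, True))


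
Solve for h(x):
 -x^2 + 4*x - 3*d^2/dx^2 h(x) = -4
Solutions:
 h(x) = C1 + C2*x - x^4/36 + 2*x^3/9 + 2*x^2/3


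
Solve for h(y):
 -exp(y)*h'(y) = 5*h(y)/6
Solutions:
 h(y) = C1*exp(5*exp(-y)/6)


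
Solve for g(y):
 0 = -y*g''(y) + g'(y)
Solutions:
 g(y) = C1 + C2*y^2


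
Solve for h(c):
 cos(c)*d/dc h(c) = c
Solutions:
 h(c) = C1 + Integral(c/cos(c), c)


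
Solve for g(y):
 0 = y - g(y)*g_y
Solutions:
 g(y) = -sqrt(C1 + y^2)
 g(y) = sqrt(C1 + y^2)


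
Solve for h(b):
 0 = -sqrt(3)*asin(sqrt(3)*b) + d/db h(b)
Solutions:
 h(b) = C1 + sqrt(3)*(b*asin(sqrt(3)*b) + sqrt(3)*sqrt(1 - 3*b^2)/3)


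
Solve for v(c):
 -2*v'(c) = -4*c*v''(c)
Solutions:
 v(c) = C1 + C2*c^(3/2)


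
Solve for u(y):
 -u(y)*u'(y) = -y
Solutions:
 u(y) = -sqrt(C1 + y^2)
 u(y) = sqrt(C1 + y^2)


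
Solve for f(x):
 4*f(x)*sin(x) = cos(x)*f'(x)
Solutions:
 f(x) = C1/cos(x)^4


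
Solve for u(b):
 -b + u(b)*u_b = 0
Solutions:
 u(b) = -sqrt(C1 + b^2)
 u(b) = sqrt(C1 + b^2)


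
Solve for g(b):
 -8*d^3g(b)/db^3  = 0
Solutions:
 g(b) = C1 + C2*b + C3*b^2


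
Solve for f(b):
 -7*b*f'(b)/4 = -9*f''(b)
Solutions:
 f(b) = C1 + C2*erfi(sqrt(14)*b/12)


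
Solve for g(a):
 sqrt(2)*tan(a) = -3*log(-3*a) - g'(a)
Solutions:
 g(a) = C1 - 3*a*log(-a) - 3*a*log(3) + 3*a + sqrt(2)*log(cos(a))


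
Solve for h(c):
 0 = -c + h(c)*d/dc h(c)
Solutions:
 h(c) = -sqrt(C1 + c^2)
 h(c) = sqrt(C1 + c^2)


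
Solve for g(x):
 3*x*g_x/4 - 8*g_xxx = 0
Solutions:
 g(x) = C1 + Integral(C2*airyai(6^(1/3)*x/4) + C3*airybi(6^(1/3)*x/4), x)


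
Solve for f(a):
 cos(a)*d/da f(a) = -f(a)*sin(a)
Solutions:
 f(a) = C1*cos(a)


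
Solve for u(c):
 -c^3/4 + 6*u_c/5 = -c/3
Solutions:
 u(c) = C1 + 5*c^4/96 - 5*c^2/36


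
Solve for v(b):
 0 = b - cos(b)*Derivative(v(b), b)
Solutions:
 v(b) = C1 + Integral(b/cos(b), b)


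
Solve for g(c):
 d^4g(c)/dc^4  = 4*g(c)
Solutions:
 g(c) = C1*exp(-sqrt(2)*c) + C2*exp(sqrt(2)*c) + C3*sin(sqrt(2)*c) + C4*cos(sqrt(2)*c)


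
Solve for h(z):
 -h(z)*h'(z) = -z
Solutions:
 h(z) = -sqrt(C1 + z^2)
 h(z) = sqrt(C1 + z^2)


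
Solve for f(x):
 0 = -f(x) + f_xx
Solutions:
 f(x) = C1*exp(-x) + C2*exp(x)


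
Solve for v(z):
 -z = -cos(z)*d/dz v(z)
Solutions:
 v(z) = C1 + Integral(z/cos(z), z)


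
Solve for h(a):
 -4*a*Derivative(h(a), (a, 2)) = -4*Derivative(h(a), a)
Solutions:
 h(a) = C1 + C2*a^2


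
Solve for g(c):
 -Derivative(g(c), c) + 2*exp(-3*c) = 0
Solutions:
 g(c) = C1 - 2*exp(-3*c)/3


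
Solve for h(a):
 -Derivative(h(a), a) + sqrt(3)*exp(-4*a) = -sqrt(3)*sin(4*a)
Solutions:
 h(a) = C1 - sqrt(3)*cos(4*a)/4 - sqrt(3)*exp(-4*a)/4


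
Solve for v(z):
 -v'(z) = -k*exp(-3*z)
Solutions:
 v(z) = C1 - k*exp(-3*z)/3


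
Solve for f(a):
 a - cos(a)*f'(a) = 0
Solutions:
 f(a) = C1 + Integral(a/cos(a), a)


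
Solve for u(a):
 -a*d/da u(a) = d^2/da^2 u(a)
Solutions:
 u(a) = C1 + C2*erf(sqrt(2)*a/2)


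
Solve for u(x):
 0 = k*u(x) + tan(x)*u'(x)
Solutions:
 u(x) = C1*exp(-k*log(sin(x)))


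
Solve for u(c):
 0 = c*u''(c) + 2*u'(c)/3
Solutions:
 u(c) = C1 + C2*c^(1/3)


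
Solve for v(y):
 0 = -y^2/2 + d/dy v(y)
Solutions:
 v(y) = C1 + y^3/6


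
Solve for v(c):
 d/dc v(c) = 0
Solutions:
 v(c) = C1


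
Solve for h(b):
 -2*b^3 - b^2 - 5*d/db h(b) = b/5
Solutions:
 h(b) = C1 - b^4/10 - b^3/15 - b^2/50


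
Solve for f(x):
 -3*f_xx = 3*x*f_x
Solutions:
 f(x) = C1 + C2*erf(sqrt(2)*x/2)


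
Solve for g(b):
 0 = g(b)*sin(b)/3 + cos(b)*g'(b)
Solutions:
 g(b) = C1*cos(b)^(1/3)


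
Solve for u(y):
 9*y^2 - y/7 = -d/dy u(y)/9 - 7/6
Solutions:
 u(y) = C1 - 27*y^3 + 9*y^2/14 - 21*y/2


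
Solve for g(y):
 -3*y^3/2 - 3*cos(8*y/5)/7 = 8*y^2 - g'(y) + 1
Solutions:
 g(y) = C1 + 3*y^4/8 + 8*y^3/3 + y + 15*sin(8*y/5)/56


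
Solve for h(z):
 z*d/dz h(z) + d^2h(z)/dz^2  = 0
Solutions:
 h(z) = C1 + C2*erf(sqrt(2)*z/2)


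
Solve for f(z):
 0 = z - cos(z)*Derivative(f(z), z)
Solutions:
 f(z) = C1 + Integral(z/cos(z), z)


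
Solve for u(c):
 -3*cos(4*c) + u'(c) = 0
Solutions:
 u(c) = C1 + 3*sin(4*c)/4


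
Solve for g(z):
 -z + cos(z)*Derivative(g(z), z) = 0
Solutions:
 g(z) = C1 + Integral(z/cos(z), z)


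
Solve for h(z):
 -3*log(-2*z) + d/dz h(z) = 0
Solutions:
 h(z) = C1 + 3*z*log(-z) + 3*z*(-1 + log(2))


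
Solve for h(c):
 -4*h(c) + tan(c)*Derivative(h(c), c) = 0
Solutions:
 h(c) = C1*sin(c)^4


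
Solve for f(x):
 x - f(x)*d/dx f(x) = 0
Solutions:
 f(x) = -sqrt(C1 + x^2)
 f(x) = sqrt(C1 + x^2)


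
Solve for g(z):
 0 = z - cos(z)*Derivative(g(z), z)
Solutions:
 g(z) = C1 + Integral(z/cos(z), z)


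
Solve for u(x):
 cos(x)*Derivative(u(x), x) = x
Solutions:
 u(x) = C1 + Integral(x/cos(x), x)


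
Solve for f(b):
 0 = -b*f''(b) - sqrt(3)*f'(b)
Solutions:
 f(b) = C1 + C2*b^(1 - sqrt(3))


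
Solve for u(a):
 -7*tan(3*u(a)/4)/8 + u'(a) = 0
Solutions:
 u(a) = -4*asin(C1*exp(21*a/32))/3 + 4*pi/3
 u(a) = 4*asin(C1*exp(21*a/32))/3


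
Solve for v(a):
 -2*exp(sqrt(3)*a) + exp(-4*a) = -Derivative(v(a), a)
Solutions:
 v(a) = C1 + 2*sqrt(3)*exp(sqrt(3)*a)/3 + exp(-4*a)/4


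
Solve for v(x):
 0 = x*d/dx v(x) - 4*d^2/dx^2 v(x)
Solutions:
 v(x) = C1 + C2*erfi(sqrt(2)*x/4)


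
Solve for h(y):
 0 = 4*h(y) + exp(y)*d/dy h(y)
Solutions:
 h(y) = C1*exp(4*exp(-y))


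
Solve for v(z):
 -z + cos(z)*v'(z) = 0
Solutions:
 v(z) = C1 + Integral(z/cos(z), z)


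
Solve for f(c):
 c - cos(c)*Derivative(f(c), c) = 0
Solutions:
 f(c) = C1 + Integral(c/cos(c), c)


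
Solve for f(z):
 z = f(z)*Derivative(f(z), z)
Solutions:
 f(z) = -sqrt(C1 + z^2)
 f(z) = sqrt(C1 + z^2)


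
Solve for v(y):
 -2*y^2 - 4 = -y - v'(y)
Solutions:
 v(y) = C1 + 2*y^3/3 - y^2/2 + 4*y


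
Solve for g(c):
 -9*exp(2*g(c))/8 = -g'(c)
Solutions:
 g(c) = log(-1/(C1 + 9*c))/2 + log(2)
 g(c) = log(-sqrt(-1/(C1 + 9*c))) + log(2)


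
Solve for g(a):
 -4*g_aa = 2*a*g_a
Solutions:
 g(a) = C1 + C2*erf(a/2)


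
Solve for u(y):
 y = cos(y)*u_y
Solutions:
 u(y) = C1 + Integral(y/cos(y), y)


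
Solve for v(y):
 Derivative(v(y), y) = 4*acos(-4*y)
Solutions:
 v(y) = C1 + 4*y*acos(-4*y) + sqrt(1 - 16*y^2)


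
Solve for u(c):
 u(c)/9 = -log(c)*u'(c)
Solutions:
 u(c) = C1*exp(-li(c)/9)


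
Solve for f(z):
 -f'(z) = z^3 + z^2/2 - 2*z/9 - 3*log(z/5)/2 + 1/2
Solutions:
 f(z) = C1 - z^4/4 - z^3/6 + z^2/9 + 3*z*log(z)/2 - 3*z*log(5)/2 - 2*z


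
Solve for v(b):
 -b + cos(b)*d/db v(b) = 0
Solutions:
 v(b) = C1 + Integral(b/cos(b), b)


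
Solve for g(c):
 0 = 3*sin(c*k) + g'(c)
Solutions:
 g(c) = C1 + 3*cos(c*k)/k


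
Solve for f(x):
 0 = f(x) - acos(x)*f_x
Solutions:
 f(x) = C1*exp(Integral(1/acos(x), x))


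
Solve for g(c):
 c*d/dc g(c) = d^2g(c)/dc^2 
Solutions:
 g(c) = C1 + C2*erfi(sqrt(2)*c/2)


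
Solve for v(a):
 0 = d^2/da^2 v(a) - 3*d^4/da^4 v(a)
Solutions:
 v(a) = C1 + C2*a + C3*exp(-sqrt(3)*a/3) + C4*exp(sqrt(3)*a/3)


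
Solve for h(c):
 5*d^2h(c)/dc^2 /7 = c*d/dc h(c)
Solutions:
 h(c) = C1 + C2*erfi(sqrt(70)*c/10)


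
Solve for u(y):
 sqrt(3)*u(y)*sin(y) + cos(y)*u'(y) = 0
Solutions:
 u(y) = C1*cos(y)^(sqrt(3))


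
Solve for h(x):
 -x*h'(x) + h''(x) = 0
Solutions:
 h(x) = C1 + C2*erfi(sqrt(2)*x/2)


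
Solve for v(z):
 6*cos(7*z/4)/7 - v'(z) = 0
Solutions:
 v(z) = C1 + 24*sin(7*z/4)/49


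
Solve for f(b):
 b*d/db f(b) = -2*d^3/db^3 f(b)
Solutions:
 f(b) = C1 + Integral(C2*airyai(-2^(2/3)*b/2) + C3*airybi(-2^(2/3)*b/2), b)


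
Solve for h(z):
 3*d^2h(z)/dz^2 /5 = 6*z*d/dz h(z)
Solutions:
 h(z) = C1 + C2*erfi(sqrt(5)*z)


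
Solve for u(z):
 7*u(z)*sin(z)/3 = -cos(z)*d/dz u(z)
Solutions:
 u(z) = C1*cos(z)^(7/3)


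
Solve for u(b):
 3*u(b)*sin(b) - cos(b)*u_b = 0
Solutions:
 u(b) = C1/cos(b)^3


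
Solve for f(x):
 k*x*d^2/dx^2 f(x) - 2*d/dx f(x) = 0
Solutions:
 f(x) = C1 + x^(((re(k) + 2)*re(k) + im(k)^2)/(re(k)^2 + im(k)^2))*(C2*sin(2*log(x)*Abs(im(k))/(re(k)^2 + im(k)^2)) + C3*cos(2*log(x)*im(k)/(re(k)^2 + im(k)^2)))


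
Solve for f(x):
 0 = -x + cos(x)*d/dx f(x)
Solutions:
 f(x) = C1 + Integral(x/cos(x), x)


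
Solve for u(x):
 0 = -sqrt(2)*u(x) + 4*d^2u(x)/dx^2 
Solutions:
 u(x) = C1*exp(-2^(1/4)*x/2) + C2*exp(2^(1/4)*x/2)


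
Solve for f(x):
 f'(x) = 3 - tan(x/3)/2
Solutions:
 f(x) = C1 + 3*x + 3*log(cos(x/3))/2


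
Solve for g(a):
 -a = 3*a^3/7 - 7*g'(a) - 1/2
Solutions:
 g(a) = C1 + 3*a^4/196 + a^2/14 - a/14


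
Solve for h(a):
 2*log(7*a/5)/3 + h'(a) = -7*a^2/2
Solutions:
 h(a) = C1 - 7*a^3/6 - 2*a*log(a)/3 - 2*a*log(7)/3 + 2*a/3 + 2*a*log(5)/3


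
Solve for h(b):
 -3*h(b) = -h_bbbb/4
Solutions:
 h(b) = C1*exp(-sqrt(2)*3^(1/4)*b) + C2*exp(sqrt(2)*3^(1/4)*b) + C3*sin(sqrt(2)*3^(1/4)*b) + C4*cos(sqrt(2)*3^(1/4)*b)


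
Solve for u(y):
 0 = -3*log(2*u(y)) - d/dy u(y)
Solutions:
 Integral(1/(log(_y) + log(2)), (_y, u(y)))/3 = C1 - y


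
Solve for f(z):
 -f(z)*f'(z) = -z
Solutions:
 f(z) = -sqrt(C1 + z^2)
 f(z) = sqrt(C1 + z^2)


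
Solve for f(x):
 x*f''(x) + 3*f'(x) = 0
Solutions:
 f(x) = C1 + C2/x^2


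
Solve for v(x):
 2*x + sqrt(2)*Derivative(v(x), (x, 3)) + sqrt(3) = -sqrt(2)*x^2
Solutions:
 v(x) = C1 + C2*x + C3*x^2 - x^5/60 - sqrt(2)*x^4/24 - sqrt(6)*x^3/12


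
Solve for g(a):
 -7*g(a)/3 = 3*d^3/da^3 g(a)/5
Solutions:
 g(a) = C3*exp(-105^(1/3)*a/3) + (C1*sin(3^(5/6)*35^(1/3)*a/6) + C2*cos(3^(5/6)*35^(1/3)*a/6))*exp(105^(1/3)*a/6)


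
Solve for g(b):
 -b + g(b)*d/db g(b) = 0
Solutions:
 g(b) = -sqrt(C1 + b^2)
 g(b) = sqrt(C1 + b^2)


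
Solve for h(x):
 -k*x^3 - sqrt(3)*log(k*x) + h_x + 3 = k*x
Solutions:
 h(x) = C1 + k*x^4/4 + k*x^2/2 + sqrt(3)*x*log(k*x) + x*(-3 - sqrt(3))


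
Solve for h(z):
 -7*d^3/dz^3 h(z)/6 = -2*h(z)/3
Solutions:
 h(z) = C3*exp(14^(2/3)*z/7) + (C1*sin(14^(2/3)*sqrt(3)*z/14) + C2*cos(14^(2/3)*sqrt(3)*z/14))*exp(-14^(2/3)*z/14)


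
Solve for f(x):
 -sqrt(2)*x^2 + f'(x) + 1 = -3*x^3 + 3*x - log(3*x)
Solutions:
 f(x) = C1 - 3*x^4/4 + sqrt(2)*x^3/3 + 3*x^2/2 - x*log(x) - x*log(3)


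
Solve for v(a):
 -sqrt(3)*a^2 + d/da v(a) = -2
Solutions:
 v(a) = C1 + sqrt(3)*a^3/3 - 2*a


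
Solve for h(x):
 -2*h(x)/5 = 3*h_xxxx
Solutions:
 h(x) = (C1*sin(30^(3/4)*x/30) + C2*cos(30^(3/4)*x/30))*exp(-30^(3/4)*x/30) + (C3*sin(30^(3/4)*x/30) + C4*cos(30^(3/4)*x/30))*exp(30^(3/4)*x/30)
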